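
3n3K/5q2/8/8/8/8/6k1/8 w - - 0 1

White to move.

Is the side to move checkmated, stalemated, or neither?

White to move; white king on h8.
In check: no.
King squares — g7: attacked by Qf7; h7: attacked by Qf7; g8: attacked by Qf7.
Legal moves for White: none.
Not in check and no legal moves → stalemate.

stalemate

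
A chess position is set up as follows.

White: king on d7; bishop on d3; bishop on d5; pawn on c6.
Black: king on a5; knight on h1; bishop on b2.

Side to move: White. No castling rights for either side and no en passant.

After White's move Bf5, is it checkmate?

After Bf5: black king on a5; in check: no.
Black is not in check, so this cannot be checkmate.

no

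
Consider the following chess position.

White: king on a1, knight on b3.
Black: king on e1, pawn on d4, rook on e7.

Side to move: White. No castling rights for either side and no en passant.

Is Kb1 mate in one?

no

After Kb1: black king on e1; in check: no.
Black is not in check, so this cannot be checkmate.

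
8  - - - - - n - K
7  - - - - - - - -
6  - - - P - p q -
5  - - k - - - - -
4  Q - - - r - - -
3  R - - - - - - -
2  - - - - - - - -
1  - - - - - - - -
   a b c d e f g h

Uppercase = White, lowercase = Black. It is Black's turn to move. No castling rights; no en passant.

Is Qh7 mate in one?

After Qh7: white king on h8; in check: yes, from the black queen on h7.
King squares — g7: attacked by Qh7; h7: attacked by Nf8; g8: attacked by Qh7.
White has no legal moves → checkmate.

yes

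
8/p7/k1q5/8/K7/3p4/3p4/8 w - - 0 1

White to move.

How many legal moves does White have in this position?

White to move; king on a4.
In check: yes, from the black queen on c6.
Legal moves: Kb4, Kb3, Ka3.
Count: 3.

3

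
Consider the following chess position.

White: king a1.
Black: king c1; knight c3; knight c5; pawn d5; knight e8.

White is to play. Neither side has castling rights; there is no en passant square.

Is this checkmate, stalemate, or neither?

stalemate

White to move; white king on a1.
In check: no.
King squares — b1: attacked by Kc1; a2: attacked by Nc3; b2: attacked by Kc1.
Legal moves for White: none.
Not in check and no legal moves → stalemate.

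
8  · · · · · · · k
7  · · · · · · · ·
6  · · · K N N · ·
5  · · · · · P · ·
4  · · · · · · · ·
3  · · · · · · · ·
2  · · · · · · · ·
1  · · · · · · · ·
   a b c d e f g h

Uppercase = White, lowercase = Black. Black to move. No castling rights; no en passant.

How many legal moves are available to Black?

0

Black to move; king on h8.
In check: no.
Legal moves: none.
Count: 0.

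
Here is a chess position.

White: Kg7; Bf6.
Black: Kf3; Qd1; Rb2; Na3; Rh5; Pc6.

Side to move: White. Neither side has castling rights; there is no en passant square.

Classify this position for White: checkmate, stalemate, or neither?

neither

White to move; white king on g7.
In check: no.
Legal moves for White: Kg8, Kf8, Kf7, Kg6, Bd8, Be7, Bg5, Be5, Bh4, Bd4, Bc3, Bxb2.
White has 12 legal moves and is not in check → neither.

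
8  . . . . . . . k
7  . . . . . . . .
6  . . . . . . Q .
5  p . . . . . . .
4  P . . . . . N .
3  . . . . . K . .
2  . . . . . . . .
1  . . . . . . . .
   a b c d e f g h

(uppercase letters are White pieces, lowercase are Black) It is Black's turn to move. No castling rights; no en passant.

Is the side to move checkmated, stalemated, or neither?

stalemate

Black to move; black king on h8.
In check: no.
King squares — g7: attacked by Qg6; h7: attacked by Qg6; g8: attacked by Qg6.
Legal moves for Black: none.
Not in check and no legal moves → stalemate.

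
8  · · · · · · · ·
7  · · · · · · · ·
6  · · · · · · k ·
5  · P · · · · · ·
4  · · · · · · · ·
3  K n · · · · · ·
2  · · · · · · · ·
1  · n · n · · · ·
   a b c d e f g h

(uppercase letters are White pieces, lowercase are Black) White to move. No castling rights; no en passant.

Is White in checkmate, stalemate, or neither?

White to move; white king on a3.
In check: yes, from the black knight on b1.
King squares — a2: available; b2: attacked by Nd1; b3: available; a4: available; b4: available.
Legal moves for White: Kb4, Ka4, Kxb3, Ka2.
White is in check but has 4 legal moves → neither.

neither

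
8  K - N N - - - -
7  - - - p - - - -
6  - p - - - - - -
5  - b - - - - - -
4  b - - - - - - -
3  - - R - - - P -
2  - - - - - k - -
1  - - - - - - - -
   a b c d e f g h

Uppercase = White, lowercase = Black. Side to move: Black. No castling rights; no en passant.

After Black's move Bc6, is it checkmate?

After Bc6: white king on a8; in check: yes, from the black bishop on c6.
White has 5 legal replies: Kb8, Ka7, Nb7, Nxc6, Rxc6.
In check but a legal move exists → not checkmate.

no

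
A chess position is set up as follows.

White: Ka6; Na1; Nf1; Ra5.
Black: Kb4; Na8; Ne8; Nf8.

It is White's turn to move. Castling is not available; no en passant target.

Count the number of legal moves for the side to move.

White to move; king on a6.
In check: no.
Legal moves: Kb7, Ka7, Rh5, Rg5, Rf5, Re5, Rd5, Rc5, Rb5+, Ra4+, Ra3, Ra2, Ng3, Ne3, Nh2, Nd2, Nb3, Nc2+.
Count: 18.

18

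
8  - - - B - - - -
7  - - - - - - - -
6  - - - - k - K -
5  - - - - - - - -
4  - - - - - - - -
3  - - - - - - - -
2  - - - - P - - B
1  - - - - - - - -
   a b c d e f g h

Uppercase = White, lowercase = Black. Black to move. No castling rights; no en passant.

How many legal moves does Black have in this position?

2

Black to move; king on e6.
In check: no.
Legal moves: Kd7, Kd5.
Count: 2.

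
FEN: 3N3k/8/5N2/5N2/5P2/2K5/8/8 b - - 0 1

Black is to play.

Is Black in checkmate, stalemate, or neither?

stalemate

Black to move; black king on h8.
In check: no.
King squares — g7: attacked by Nf5; h7: attacked by Nf6; g8: attacked by Nf6.
Legal moves for Black: none.
Not in check and no legal moves → stalemate.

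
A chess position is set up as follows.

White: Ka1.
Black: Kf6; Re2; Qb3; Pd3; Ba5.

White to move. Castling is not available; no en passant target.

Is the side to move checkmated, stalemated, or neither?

White to move; white king on a1.
In check: no.
King squares — b1: attacked by Qb3; a2: attacked by Re2; b2: attacked by Re2.
Legal moves for White: none.
Not in check and no legal moves → stalemate.

stalemate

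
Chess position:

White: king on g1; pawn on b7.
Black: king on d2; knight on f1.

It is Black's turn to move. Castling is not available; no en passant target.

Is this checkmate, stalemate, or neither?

neither

Black to move; black king on d2.
In check: no.
Legal moves for Black: Ke3, Kd3, Kc3, Ke2, Kc2, Ke1, Kd1, Kc1, Ng3, Ne3, Nh2.
Black has 11 legal moves and is not in check → neither.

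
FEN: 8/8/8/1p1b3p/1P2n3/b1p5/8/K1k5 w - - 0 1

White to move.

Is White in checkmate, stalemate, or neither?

White to move; white king on a1.
In check: no.
King squares — b1: attacked by Kc1; a2: attacked by Bd5; b2: attacked by Kc1.
Legal moves for White: none.
Not in check and no legal moves → stalemate.

stalemate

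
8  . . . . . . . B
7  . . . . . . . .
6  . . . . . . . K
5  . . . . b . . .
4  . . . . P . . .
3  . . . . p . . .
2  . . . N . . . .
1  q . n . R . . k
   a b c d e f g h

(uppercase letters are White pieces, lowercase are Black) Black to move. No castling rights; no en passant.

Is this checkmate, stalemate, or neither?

Black to move; black king on h1.
In check: yes, from the white rook on e1.
King squares — g1: attacked by Re1; g2: available; h2: available.
Legal moves for Black: Kh2, Kg2.
Black is in check but has 2 legal moves → neither.

neither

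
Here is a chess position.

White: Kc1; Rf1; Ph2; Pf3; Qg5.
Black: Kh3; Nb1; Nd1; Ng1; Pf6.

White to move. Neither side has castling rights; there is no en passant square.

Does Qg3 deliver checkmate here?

After Qg3: black king on h3; in check: yes, from the white queen on g3.
King squares — g2: attacked by Qg3; h2: attacked by Qg3; g3: attacked by Ph2; g4: attacked by Pf3; h4: attacked by Qg3.
Black has no legal moves → checkmate.

yes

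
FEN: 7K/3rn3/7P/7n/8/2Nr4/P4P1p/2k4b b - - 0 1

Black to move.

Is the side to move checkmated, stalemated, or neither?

Black to move; black king on c1.
In check: no.
Legal moves for Black include: Ng8, Nc8, Ng6+, Nc6, Nf5, Nd5, Rd8+, Rc7, Rb7, Ra7, R7d6, R7d5, R7d4, Ng7, Nf6, Nf4, Ng3, R3d6, ... (list truncated; more exist).
Black has legal moves and is not in check → neither.

neither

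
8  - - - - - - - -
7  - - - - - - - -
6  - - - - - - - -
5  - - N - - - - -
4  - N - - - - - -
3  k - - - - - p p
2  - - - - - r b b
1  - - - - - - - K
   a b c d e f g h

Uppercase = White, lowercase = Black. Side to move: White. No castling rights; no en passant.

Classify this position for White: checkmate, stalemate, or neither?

White to move; white king on h1.
In check: yes, from the black bishop on g2.
King squares — g1: attacked by Bh2; g2: attacked by Rf2; h2: attacked by Pg3.
Legal moves for White: none.
In check with no legal moves → checkmate.

checkmate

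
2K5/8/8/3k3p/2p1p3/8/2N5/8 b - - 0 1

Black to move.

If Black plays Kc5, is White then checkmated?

After Kc5: white king on c8; in check: no.
White is not in check, so this cannot be checkmate.

no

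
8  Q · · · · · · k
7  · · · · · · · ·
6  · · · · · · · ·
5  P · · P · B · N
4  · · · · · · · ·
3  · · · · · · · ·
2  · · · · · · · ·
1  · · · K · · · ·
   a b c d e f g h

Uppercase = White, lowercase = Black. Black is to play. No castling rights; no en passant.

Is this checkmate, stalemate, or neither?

Black to move; black king on h8.
In check: yes, from the white queen on a8.
King squares — g7: attacked by Nh5; h7: attacked by Bf5; g8: attacked by Qa8.
Legal moves for Black: none.
In check with no legal moves → checkmate.

checkmate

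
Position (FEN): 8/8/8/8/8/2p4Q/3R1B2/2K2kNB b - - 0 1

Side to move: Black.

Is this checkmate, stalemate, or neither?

Black to move; black king on f1.
In check: yes, from the white queen on h3.
King squares — e1: attacked by Bf2; g1: attacked by Bf2; e2: attacked by Ng1; f2: attacked by Rd2; g2: attacked by Bh1.
Legal moves for Black: none.
In check with no legal moves → checkmate.

checkmate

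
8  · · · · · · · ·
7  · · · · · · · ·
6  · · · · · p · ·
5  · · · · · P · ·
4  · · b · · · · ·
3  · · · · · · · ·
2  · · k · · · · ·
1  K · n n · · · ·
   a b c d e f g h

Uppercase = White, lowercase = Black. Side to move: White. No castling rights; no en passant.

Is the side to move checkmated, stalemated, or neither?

stalemate

White to move; white king on a1.
In check: no.
King squares — b1: attacked by Kc2; a2: attacked by Nc1; b2: attacked by Nd1.
Legal moves for White: none.
Not in check and no legal moves → stalemate.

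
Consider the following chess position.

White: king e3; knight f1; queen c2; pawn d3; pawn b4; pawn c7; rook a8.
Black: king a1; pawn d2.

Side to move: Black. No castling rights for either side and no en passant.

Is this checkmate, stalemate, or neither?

checkmate

Black to move; black king on a1.
In check: yes, from the white rook on a8.
King squares — b1: attacked by Qc2; a2: attacked by Qc2; b2: attacked by Qc2.
Legal moves for Black: none.
In check with no legal moves → checkmate.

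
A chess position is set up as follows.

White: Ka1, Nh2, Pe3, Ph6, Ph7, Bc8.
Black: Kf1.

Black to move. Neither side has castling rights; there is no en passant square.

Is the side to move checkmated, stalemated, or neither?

Black to move; black king on f1.
In check: yes, from the white knight on h2.
King squares — e1: available; g1: available; e2: available; f2: available; g2: available.
Legal moves for Black: Kg2, Kf2, Ke2, Kg1, Ke1.
Black is in check but has 5 legal moves → neither.

neither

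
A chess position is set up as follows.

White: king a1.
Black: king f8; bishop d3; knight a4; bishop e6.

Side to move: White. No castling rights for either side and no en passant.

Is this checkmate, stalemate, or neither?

White to move; white king on a1.
In check: no.
King squares — b1: attacked by Bd3; a2: attacked by Be6; b2: attacked by Na4.
Legal moves for White: none.
Not in check and no legal moves → stalemate.

stalemate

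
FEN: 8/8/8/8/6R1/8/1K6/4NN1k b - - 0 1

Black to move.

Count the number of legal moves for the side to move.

0

Black to move; king on h1.
In check: no.
Legal moves: none.
Count: 0.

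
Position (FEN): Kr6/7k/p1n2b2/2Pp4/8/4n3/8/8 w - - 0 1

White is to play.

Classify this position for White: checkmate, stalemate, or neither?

checkmate

White to move; white king on a8.
In check: yes, from the black rook on b8.
King squares — a7: attacked by Nc6; b7: attacked by Rb8; b8: attacked by Nc6.
Legal moves for White: none.
In check with no legal moves → checkmate.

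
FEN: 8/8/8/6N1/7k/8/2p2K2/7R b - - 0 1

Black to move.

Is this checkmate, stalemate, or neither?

neither

Black to move; black king on h4.
In check: yes, from the white rook on h1.
King squares — g3: attacked by Kf2; h3: attacked by Rh1; g4: available; g5: available; h5: attacked by Rh1.
Legal moves for Black: Kxg5, Kg4.
Black is in check but has 2 legal moves → neither.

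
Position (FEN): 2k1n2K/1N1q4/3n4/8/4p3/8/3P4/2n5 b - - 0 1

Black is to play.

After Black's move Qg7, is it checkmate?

yes

After Qg7: white king on h8; in check: yes, from the black queen on g7.
King squares — g7: attacked by Ne8; h7: attacked by Qg7; g8: attacked by Qg7.
White has no legal moves → checkmate.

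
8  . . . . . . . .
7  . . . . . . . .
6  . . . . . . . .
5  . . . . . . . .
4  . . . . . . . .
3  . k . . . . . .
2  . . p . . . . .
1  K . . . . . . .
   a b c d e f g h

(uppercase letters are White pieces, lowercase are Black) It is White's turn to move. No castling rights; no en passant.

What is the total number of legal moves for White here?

0

White to move; king on a1.
In check: no.
Legal moves: none.
Count: 0.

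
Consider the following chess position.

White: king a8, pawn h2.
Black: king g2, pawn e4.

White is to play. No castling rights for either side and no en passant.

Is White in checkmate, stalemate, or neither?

White to move; white king on a8.
In check: no.
Legal moves for White: Kb8, Kb7, Ka7, h3, h4.
White has 5 legal moves and is not in check → neither.

neither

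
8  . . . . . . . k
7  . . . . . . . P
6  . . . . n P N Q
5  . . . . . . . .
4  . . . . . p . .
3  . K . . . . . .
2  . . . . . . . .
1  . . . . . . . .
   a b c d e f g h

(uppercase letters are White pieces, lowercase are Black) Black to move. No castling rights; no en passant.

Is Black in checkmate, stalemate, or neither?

Black to move; black king on h8.
In check: yes, from the white knight on g6.
King squares — g7: attacked by Pf6; h7: attacked by Qh6; g8: attacked by Ph7.
Legal moves for Black: none.
In check with no legal moves → checkmate.

checkmate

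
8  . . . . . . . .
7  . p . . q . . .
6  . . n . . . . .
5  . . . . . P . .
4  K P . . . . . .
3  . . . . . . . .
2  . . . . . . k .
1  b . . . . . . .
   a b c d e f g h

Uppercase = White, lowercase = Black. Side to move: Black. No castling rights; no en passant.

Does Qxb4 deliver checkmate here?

yes

After Qxb4: white king on a4; in check: yes, from the black queen on b4.
King squares — a3: attacked by Qb4; b3: attacked by Qb4; b4: attacked by Nc6; a5: attacked by Qb4; b5: attacked by Qb4.
White has no legal moves → checkmate.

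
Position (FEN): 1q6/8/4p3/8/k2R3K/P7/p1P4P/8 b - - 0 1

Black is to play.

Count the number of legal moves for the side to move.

4

Black to move; king on a4.
In check: yes, from the white rook on d4.
Legal moves: Kb5, Ka5, Kxa3, Qb4.
Count: 4.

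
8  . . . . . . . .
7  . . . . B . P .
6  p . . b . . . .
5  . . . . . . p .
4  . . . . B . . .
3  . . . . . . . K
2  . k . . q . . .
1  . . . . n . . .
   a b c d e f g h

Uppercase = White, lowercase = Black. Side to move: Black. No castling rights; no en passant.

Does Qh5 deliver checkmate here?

After Qh5: white king on h3; in check: yes, from the black queen on h5.
King squares — g2: attacked by Ne1; h2: attacked by Qh5; g3: attacked by Bd6; g4: attacked by Qh5; h4: attacked by Pg5.
White has no legal moves → checkmate.

yes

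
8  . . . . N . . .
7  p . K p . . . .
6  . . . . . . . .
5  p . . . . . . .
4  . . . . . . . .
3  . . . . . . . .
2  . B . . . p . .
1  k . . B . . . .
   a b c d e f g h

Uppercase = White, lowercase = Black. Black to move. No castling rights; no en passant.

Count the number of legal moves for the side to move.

Black to move; king on a1.
In check: yes, from the white bishop on b2.
Legal moves: Kxb2, Ka2, Kb1.
Count: 3.

3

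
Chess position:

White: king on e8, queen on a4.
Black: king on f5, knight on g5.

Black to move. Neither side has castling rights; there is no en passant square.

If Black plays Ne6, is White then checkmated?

After Ne6: white king on e8; in check: no.
White is not in check, so this cannot be checkmate.

no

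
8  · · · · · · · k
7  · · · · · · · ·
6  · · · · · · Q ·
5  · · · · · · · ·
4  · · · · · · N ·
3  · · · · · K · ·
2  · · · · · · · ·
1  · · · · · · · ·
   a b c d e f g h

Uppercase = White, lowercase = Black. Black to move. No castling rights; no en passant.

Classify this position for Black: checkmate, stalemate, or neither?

stalemate

Black to move; black king on h8.
In check: no.
King squares — g7: attacked by Qg6; h7: attacked by Qg6; g8: attacked by Qg6.
Legal moves for Black: none.
Not in check and no legal moves → stalemate.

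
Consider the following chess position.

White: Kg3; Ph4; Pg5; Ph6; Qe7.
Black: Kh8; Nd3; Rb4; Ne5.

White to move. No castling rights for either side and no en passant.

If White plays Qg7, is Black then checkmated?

yes

After Qg7: black king on h8; in check: yes, from the white queen on g7.
King squares — g7: attacked by Ph6; h7: attacked by Qg7; g8: attacked by Qg7.
Black has no legal moves → checkmate.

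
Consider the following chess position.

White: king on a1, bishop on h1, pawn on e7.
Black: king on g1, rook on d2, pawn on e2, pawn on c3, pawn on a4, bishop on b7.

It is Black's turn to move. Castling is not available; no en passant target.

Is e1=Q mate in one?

After e1=Q: white king on a1; in check: yes, from the black queen on e1.
King squares — b1: attacked by Qe1; a2: attacked by Rd2; b2: attacked by Rd2.
White has no legal moves → checkmate.

yes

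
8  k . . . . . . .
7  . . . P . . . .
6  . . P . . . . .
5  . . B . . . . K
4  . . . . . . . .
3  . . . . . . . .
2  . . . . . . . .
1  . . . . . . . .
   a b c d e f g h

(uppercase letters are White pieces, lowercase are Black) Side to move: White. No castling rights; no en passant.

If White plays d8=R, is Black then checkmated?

After d8=R: black king on a8; in check: yes, from the white rook on d8.
King squares — a7: attacked by Bc5; b7: attacked by Pc6; b8: attacked by Rd8.
Black has no legal moves → checkmate.

yes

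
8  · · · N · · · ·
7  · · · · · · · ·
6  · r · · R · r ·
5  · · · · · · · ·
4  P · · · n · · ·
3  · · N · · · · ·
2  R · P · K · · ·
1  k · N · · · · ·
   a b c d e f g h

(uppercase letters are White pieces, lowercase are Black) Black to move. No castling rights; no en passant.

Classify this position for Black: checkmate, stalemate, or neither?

checkmate

Black to move; black king on a1.
In check: yes, from the white rook on a2.
King squares — b1: attacked by Nc3; a2: attacked by Nc1; b2: attacked by Ra2.
Legal moves for Black: none.
In check with no legal moves → checkmate.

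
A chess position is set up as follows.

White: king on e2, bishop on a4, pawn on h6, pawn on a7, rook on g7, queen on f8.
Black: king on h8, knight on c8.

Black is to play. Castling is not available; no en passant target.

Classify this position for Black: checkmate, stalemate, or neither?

checkmate

Black to move; black king on h8.
In check: yes, from the white queen on f8.
King squares — g7: attacked by Ph6; h7: attacked by Rg7; g8: attacked by Rg7.
Legal moves for Black: none.
In check with no legal moves → checkmate.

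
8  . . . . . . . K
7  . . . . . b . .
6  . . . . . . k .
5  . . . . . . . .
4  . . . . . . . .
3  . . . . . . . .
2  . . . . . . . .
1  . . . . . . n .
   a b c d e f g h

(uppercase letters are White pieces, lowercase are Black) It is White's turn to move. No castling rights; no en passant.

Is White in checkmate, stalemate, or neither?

White to move; white king on h8.
In check: no.
King squares — g7: attacked by Kg6; h7: attacked by Kg6; g8: attacked by Bf7.
Legal moves for White: none.
Not in check and no legal moves → stalemate.

stalemate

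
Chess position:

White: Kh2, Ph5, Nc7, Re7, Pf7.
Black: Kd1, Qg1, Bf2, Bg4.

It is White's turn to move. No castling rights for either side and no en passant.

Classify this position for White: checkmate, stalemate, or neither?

checkmate

White to move; white king on h2.
In check: yes, from the black queen on g1.
King squares — g1: attacked by Bf2; h1: attacked by Qg1; g2: attacked by Qg1; g3: attacked by Qg1; h3: attacked by Bg4.
Legal moves for White: none.
In check with no legal moves → checkmate.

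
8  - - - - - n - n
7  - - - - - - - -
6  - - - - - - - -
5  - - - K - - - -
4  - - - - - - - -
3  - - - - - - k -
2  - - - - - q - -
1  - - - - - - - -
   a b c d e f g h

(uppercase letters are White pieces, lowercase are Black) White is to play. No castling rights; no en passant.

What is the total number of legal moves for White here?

White to move; king on d5.
In check: no.
Legal moves: Kd6, Kc6, Ke5, Ke4, Kc4.
Count: 5.

5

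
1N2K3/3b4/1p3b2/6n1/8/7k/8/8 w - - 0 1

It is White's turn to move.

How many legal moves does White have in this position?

3

White to move; king on e8.
In check: yes, from the black bishop on d7.
Legal moves: Kf8, Kxd7, Nxd7.
Count: 3.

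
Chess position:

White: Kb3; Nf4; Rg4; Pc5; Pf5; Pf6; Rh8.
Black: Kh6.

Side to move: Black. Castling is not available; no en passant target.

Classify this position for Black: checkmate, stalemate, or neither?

checkmate

Black to move; black king on h6.
In check: yes, from the white rook on h8.
King squares — g5: attacked by Rg4; h5: attacked by Nf4; g6: attacked by Nf4; g7: attacked by Rg4; h7: attacked by Rh8.
Legal moves for Black: none.
In check with no legal moves → checkmate.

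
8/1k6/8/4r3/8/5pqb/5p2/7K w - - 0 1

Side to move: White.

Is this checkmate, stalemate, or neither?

White to move; white king on h1.
In check: no.
King squares — g1: attacked by Pf2; g2: attacked by Pf3; h2: attacked by Qg3.
Legal moves for White: none.
Not in check and no legal moves → stalemate.

stalemate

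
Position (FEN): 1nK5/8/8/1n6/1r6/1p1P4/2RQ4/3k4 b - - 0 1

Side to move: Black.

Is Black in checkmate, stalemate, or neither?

checkmate

Black to move; black king on d1.
In check: yes, from the white queen on d2.
King squares — c1: attacked by Rc2; e1: attacked by Qd2; c2: attacked by Qd2; d2: attacked by Rc2; e2: attacked by Qd2.
Legal moves for Black: none.
In check with no legal moves → checkmate.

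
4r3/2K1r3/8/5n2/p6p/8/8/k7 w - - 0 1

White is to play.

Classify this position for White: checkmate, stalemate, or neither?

White to move; white king on c7.
In check: yes, from the black rook on e7.
Legal moves for White: Kc6, Kb6.
White is in check but has 2 legal moves → neither.

neither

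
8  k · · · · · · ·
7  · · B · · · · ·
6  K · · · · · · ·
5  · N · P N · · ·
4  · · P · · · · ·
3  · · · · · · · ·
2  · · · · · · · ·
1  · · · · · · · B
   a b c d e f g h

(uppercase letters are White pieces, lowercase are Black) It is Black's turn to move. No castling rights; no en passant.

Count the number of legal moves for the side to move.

0

Black to move; king on a8.
In check: no.
Legal moves: none.
Count: 0.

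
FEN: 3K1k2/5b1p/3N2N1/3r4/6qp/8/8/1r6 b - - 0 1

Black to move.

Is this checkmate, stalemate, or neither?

neither

Black to move; black king on f8.
In check: yes, from the white knight on g6.
King squares — e7: attacked by Ng6; f7: own bishop; g7: available; e8: attacked by Nd6; g8: available.
Legal moves for Black: Kg8, Kg7, Bxg6, Qxg6, hxg6.
Black is in check but has 5 legal moves → neither.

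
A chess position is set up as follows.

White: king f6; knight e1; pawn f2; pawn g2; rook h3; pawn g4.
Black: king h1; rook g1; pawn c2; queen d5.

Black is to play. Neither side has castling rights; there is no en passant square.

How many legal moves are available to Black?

0

Black to move; king on h1.
In check: yes, from the white rook on h3.
Legal moves: none.
Count: 0.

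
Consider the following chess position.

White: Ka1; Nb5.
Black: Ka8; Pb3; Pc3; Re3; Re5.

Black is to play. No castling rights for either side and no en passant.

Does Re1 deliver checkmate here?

After Re1: white king on a1; in check: yes, from the black rook on e1.
King squares — b1: attacked by Re1; a2: attacked by Pb3; b2: attacked by Pc3.
White has no legal moves → checkmate.

yes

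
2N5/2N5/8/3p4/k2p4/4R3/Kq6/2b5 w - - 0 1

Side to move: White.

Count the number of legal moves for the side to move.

White to move; king on a2.
In check: yes, from the black queen on b2.
Legal moves: none.
Count: 0.

0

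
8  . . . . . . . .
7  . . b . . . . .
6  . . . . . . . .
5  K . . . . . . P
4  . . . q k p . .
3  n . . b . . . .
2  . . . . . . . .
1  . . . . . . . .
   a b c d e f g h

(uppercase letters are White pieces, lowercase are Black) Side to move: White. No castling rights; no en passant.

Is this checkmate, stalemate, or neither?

White to move; white king on a5.
In check: yes, from the black bishop on c7.
King squares — a4: attacked by Qd4; b4: attacked by Qd4; b5: attacked by Na3; a6: attacked by Bd3; b6: attacked by Qd4.
Legal moves for White: none.
In check with no legal moves → checkmate.

checkmate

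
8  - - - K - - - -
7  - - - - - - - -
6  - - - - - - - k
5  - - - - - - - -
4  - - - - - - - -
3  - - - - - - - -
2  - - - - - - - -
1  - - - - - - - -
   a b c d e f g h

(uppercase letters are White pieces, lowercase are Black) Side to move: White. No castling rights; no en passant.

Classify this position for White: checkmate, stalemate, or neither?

White to move; white king on d8.
In check: no.
Legal moves for White: Ke8, Kc8, Ke7, Kd7, Kc7.
White has 5 legal moves and is not in check → neither.

neither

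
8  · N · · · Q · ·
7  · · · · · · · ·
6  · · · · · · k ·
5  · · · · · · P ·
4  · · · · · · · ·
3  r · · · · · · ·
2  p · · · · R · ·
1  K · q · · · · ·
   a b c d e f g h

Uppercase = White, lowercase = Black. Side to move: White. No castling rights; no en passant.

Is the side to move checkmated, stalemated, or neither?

checkmate

White to move; white king on a1.
In check: yes, from the black queen on c1.
King squares — b1: attacked by Qc1; a2: attacked by Ra3; b2: attacked by Qc1.
Legal moves for White: none.
In check with no legal moves → checkmate.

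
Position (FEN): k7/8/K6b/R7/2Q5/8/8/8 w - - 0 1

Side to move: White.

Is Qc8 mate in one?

After Qc8: black king on a8; in check: yes, from the white queen on c8.
King squares — a7: attacked by Ka6; b7: attacked by Ka6; b8: attacked by Qc8.
Black has no legal moves → checkmate.

yes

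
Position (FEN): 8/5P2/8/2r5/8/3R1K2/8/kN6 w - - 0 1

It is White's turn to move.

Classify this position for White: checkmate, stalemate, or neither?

White to move; white king on f3.
In check: no.
Legal moves for White include: Kg4, Kf4, Ke4, Kg3, Ke3, Kg2, Kf2, Ke2, Rd8, Rd7, Rd6, Rd5, Rd4, Re3, Rc3, Rb3, Ra3+, Rd2, ... (list truncated; more exist).
White has legal moves and is not in check → neither.

neither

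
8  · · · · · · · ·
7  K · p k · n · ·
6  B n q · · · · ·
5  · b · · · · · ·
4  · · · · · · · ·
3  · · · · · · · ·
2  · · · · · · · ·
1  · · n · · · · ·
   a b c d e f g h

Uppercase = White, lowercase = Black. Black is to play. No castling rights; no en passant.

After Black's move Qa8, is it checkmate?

After Qa8: white king on a7; in check: yes, from the black queen on a8.
King squares — a6: own bishop; b6: attacked by Pc7; b7: attacked by Qa8; a8: attacked by Nb6; b8: attacked by Qa8.
White has no legal moves → checkmate.

yes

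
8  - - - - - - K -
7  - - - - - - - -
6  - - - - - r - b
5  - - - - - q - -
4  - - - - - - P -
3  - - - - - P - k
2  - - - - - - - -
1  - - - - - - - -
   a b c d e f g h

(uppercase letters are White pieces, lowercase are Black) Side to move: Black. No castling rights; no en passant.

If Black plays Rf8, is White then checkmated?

yes

After Rf8: white king on g8; in check: yes, from the black rook on f8.
King squares — f7: attacked by Qf5; g7: attacked by Bh6; h7: attacked by Qf5; f8: attacked by Qf5; h8: attacked by Rf8.
White has no legal moves → checkmate.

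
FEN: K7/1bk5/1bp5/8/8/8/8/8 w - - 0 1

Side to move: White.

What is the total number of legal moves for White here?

White to move; king on a8.
In check: yes, from the black bishop on b7.
Legal moves: none.
Count: 0.

0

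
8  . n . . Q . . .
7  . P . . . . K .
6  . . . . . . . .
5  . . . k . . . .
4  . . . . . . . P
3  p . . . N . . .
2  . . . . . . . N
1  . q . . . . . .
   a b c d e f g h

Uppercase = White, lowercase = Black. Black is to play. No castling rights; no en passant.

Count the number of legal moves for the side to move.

3

Black to move; king on d5.
In check: yes, from the white knight on e3.
Legal moves: Kd6, Kc5, Kd4.
Count: 3.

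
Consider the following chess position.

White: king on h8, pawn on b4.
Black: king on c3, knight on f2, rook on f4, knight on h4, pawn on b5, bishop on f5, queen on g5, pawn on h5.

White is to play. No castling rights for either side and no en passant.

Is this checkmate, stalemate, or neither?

stalemate

White to move; white king on h8.
In check: no.
King squares — g7: attacked by Qg5; h7: attacked by Bf5; g8: attacked by Qg5.
Legal moves for White: none.
Not in check and no legal moves → stalemate.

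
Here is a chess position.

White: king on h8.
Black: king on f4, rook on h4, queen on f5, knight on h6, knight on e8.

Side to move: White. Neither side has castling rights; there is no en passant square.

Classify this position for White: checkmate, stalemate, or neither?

stalemate

White to move; white king on h8.
In check: no.
King squares — g7: attacked by Ne8; h7: attacked by Qf5; g8: attacked by Nh6.
Legal moves for White: none.
Not in check and no legal moves → stalemate.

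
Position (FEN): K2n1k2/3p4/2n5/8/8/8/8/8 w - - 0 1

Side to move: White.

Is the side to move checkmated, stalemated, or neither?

stalemate

White to move; white king on a8.
In check: no.
King squares — a7: attacked by Nc6; b7: attacked by Nd8; b8: attacked by Nc6.
Legal moves for White: none.
Not in check and no legal moves → stalemate.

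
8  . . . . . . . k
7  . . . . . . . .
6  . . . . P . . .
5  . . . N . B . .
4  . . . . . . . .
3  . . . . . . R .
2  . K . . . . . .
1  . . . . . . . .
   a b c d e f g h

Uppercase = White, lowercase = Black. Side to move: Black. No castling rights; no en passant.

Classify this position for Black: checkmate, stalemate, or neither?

Black to move; black king on h8.
In check: no.
King squares — g7: attacked by Rg3; h7: attacked by Bf5; g8: attacked by Rg3.
Legal moves for Black: none.
Not in check and no legal moves → stalemate.

stalemate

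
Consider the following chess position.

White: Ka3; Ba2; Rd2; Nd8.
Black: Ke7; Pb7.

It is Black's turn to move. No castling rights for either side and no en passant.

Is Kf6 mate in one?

no

After Kf6: white king on a3; in check: no.
White is not in check, so this cannot be checkmate.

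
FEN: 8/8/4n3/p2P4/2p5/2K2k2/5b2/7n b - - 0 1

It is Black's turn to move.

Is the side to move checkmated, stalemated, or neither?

Black to move; black king on f3.
In check: no.
Legal moves for Black include: Nf8, Nd8, Ng7, Nc7, Ng5, Nc5, Nf4, Nd4, Kg4, Kf4, Ke4, Kg3, Ke3, Kg2, Ke2, Ba7, Bb6, Bc5, ... (list truncated; more exist).
Black has legal moves and is not in check → neither.

neither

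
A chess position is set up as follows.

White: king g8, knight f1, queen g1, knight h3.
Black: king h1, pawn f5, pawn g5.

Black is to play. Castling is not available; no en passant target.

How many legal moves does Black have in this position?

0

Black to move; king on h1.
In check: yes, from the white queen on g1.
Legal moves: none.
Count: 0.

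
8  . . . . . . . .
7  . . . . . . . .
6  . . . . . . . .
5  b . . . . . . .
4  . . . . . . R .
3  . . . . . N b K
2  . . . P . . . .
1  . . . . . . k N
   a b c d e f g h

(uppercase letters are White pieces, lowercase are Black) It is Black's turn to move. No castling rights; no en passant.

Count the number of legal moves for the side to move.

2

Black to move; king on g1.
In check: yes, from the white knight on f3.
Legal moves: Kxh1, Kf1.
Count: 2.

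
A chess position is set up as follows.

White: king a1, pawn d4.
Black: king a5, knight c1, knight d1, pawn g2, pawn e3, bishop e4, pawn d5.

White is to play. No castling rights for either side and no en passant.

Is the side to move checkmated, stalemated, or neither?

White to move; white king on a1.
In check: no.
King squares — b1: attacked by Be4; a2: attacked by Nc1; b2: attacked by Nd1.
Legal moves for White: none.
Not in check and no legal moves → stalemate.

stalemate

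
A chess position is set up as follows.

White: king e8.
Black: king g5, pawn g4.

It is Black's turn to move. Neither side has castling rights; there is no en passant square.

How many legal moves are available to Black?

8

Black to move; king on g5.
In check: no.
Legal moves: Kh6, Kg6, Kf6, Kh5, Kf5, Kh4, Kf4, g3.
Count: 8.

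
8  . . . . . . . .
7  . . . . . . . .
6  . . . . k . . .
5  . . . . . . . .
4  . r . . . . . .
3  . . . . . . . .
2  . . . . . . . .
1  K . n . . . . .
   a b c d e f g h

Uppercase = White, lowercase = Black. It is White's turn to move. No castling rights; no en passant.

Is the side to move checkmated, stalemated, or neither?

White to move; white king on a1.
In check: no.
King squares — b1: attacked by Rb4; a2: attacked by Nc1; b2: attacked by Rb4.
Legal moves for White: none.
Not in check and no legal moves → stalemate.

stalemate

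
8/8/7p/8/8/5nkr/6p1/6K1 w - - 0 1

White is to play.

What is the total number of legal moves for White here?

White to move; king on g1.
In check: yes, from the black knight on f3.
Legal moves: none.
Count: 0.

0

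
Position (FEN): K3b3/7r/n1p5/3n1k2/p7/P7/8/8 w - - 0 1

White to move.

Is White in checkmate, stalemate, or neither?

stalemate

White to move; white king on a8.
In check: no.
King squares — a7: attacked by Rh7; b7: attacked by Rh7; b8: attacked by Na6.
Legal moves for White: none.
Not in check and no legal moves → stalemate.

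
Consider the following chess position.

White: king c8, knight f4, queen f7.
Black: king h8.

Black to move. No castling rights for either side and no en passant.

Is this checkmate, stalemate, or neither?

stalemate

Black to move; black king on h8.
In check: no.
King squares — g7: attacked by Qf7; h7: attacked by Qf7; g8: attacked by Qf7.
Legal moves for Black: none.
Not in check and no legal moves → stalemate.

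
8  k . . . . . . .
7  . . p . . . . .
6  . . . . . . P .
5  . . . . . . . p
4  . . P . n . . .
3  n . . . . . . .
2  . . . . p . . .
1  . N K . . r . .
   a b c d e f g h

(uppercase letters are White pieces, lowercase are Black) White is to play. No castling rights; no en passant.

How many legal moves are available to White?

White to move; king on c1.
In check: yes, from the black rook on f1.
Legal moves: Kb2.
Count: 1.

1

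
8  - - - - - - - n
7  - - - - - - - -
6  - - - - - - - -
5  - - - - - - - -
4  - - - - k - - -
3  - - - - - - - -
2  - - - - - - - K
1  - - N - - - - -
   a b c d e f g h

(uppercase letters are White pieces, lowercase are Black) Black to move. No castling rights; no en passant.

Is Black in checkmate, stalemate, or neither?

neither

Black to move; black king on e4.
In check: no.
Legal moves for Black: Nf7, Ng6, Kf5, Ke5, Kd5, Kf4, Kd4, Kf3, Ke3.
Black has 9 legal moves and is not in check → neither.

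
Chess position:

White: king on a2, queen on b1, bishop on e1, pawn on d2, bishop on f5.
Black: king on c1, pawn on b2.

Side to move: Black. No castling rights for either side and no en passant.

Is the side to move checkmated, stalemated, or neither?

Black to move; black king on c1.
In check: yes, from the white queen on b1.
King squares — b1: attacked by Ka2; d1: attacked by Qb1; b2: own pawn; c2: attacked by Qb1; d2: attacked by Be1.
Legal moves for Black: none.
In check with no legal moves → checkmate.

checkmate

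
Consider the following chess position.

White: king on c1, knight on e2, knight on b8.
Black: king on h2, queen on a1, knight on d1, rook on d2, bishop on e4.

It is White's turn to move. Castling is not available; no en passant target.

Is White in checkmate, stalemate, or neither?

neither

White to move; white king on c1.
In check: yes, from the black queen on a1.
Legal moves for White: Kxd2.
White is in check but has 1 legal move → neither.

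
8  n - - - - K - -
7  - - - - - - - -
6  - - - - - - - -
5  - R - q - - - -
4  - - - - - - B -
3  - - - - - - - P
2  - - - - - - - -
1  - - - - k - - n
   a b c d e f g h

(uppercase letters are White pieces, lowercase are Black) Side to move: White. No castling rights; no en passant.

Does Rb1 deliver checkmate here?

After Rb1: black king on e1; in check: yes, from the white rook on b1.
Black has 3 legal replies: Kf2, Kd2, Qd1.
In check but a legal move exists → not checkmate.

no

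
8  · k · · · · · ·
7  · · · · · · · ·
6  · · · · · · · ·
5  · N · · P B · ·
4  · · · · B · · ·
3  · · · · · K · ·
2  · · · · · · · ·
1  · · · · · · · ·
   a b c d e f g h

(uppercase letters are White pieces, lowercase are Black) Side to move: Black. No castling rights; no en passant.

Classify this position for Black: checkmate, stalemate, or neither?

Black to move; black king on b8.
In check: no.
King squares — a7: attacked by Nb5; b7: attacked by Be4; c7: attacked by Nb5; a8: attacked by Be4; c8: attacked by Bf5.
Legal moves for Black: none.
Not in check and no legal moves → stalemate.

stalemate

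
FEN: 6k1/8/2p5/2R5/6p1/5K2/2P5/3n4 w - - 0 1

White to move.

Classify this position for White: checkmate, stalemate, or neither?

White to move; white king on f3.
In check: yes, from the black pawn on g4.
King squares — e2: available; f2: attacked by Nd1; g2: available; e3: attacked by Nd1; g3: available; e4: available; f4: available; g4: available.
Legal moves for White: Kxg4, Kf4, Ke4, Kg3, Kg2, Ke2.
White is in check but has 6 legal moves → neither.

neither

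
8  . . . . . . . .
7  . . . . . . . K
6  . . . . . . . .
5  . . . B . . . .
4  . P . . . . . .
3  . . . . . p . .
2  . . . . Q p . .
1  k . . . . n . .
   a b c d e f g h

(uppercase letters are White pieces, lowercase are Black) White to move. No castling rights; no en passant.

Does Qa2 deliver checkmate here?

After Qa2: black king on a1; in check: yes, from the white queen on a2.
King squares — b1: attacked by Qa2; a2: attacked by Bd5; b2: attacked by Qa2.
Black has no legal moves → checkmate.

yes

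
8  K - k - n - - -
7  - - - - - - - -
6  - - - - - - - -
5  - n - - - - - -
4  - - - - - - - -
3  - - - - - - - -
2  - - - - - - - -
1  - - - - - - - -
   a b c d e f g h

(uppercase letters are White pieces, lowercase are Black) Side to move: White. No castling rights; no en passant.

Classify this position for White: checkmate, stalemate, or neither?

White to move; white king on a8.
In check: no.
King squares — a7: attacked by Nb5; b7: attacked by Kc8; b8: attacked by Kc8.
Legal moves for White: none.
Not in check and no legal moves → stalemate.

stalemate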